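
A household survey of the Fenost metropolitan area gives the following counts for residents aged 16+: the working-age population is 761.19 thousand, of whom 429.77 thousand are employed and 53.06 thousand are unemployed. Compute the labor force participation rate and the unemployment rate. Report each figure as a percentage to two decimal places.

Labor force participation rate ≈ 63.43%; unemployment rate ≈ 10.99%.

Labor force = employed + unemployed = 429.77 + 53.06 = 482.83 thousand.
Unemployment rate = 53.06 / 482.83 = 10.99%.
Labor force participation rate = 482.83 / 761.19 = 63.43%.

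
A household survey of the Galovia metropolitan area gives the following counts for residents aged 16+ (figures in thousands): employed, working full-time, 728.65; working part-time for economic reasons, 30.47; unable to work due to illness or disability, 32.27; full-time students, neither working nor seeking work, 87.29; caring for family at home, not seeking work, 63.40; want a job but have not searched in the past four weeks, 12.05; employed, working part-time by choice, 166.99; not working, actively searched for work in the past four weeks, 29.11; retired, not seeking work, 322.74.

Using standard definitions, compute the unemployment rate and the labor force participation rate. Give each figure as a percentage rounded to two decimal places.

Unemployment rate ≈ 3.05%; labor force participation rate ≈ 64.85%.

Employed = 728.65 + 30.47 + 166.99 = 926.11 thousand (anyone who worked, including part-time for economic reasons, counts as employed).
Unemployed = 29.11 thousand.
Labor force = 926.11 + 29.11 = 955.22 thousand.
Not in labor force = 32.27 + 87.29 + 63.40 + 12.05 + 322.74 = 517.75 thousand (those not working and not actively searching are outside the labor force — including those who want a job but have given up searching).
Civilian working-age population = 955.22 + 517.75 = 1,472.97 thousand.
Unemployment rate = 29.11 / 955.22 = 3.05%.
Labor force participation rate = 955.22 / 1,472.97 = 64.85%.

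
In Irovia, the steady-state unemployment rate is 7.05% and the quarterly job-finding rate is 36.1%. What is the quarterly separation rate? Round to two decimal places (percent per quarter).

Separation rate ≈ 2.74% per quarter.

From u* = s/(s+f): s = u·f/(1−u).
s = 0.0705 × 36.1 / (1 − 0.0705) = 2.5450 / 0.9295 ≈ 2.74% per quarter.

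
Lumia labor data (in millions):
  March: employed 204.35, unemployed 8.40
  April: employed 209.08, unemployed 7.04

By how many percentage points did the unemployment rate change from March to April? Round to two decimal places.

The unemployment rate changed by −0.69 percentage points.

March: labor force = 204.35 + 8.40 = 212.75; u = 8.40/212.75 = 3.95%.
April: labor force = 209.08 + 7.04 = 216.12; u = 7.04/216.12 = 3.26%.
Change = 3.26% − 3.95% = −0.69 pp.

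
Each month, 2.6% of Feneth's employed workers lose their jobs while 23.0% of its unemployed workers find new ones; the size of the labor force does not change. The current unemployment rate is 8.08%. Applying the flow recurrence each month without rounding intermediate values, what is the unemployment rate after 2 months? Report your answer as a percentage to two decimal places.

With a fixed labor force, u_{t+1} = u_t + s·(1−u_t) − f·u_t = u_t·(1−s−f) + s.
Here 1−s−f = 0.744 and s = 0.026.
u_1 = 0.080800 × 0.744 + 0.026 = 0.086115.
u_2 = 0.086115 × 0.744 + 0.026 = 0.090070.

Unemployment rate after two months ≈ 9.01%.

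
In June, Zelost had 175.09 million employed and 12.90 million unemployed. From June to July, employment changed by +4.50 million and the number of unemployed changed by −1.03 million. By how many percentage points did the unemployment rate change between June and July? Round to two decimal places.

June: labor force = 175.09 + 12.90 = 187.99; u = 12.90/187.99 = 6.86%.
July: labor force = 179.59 + 11.87 = 191.46; u = 11.87/191.46 = 6.20%.
Change = 6.20% − 6.86% = −0.66 pp.

The unemployment rate changed by −0.66 percentage points.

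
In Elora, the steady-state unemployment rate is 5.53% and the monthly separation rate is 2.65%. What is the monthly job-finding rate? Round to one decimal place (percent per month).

From u* = s/(s+f): f = s·(1−u)/u.
f = 2.65 × (1 − 0.0553) / 0.0553 = 2.5035 / 0.0553 ≈ 45.3% per month.

Job-finding rate ≈ 45.3% per month.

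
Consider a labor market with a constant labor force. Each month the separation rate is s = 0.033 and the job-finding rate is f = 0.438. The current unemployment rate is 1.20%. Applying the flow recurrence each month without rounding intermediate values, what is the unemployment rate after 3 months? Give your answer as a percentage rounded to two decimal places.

With a fixed labor force, u_{t+1} = u_t + s·(1−u_t) − f·u_t = u_t·(1−s−f) + s.
Here 1−s−f = 0.529 and s = 0.033.
u_1 = 0.012000 × 0.529 + 0.033 = 0.039348.
u_2 = 0.039348 × 0.529 + 0.033 = 0.053815.
u_3 = 0.053815 × 0.529 + 0.033 = 0.061468.

Unemployment rate after three months ≈ 6.15%.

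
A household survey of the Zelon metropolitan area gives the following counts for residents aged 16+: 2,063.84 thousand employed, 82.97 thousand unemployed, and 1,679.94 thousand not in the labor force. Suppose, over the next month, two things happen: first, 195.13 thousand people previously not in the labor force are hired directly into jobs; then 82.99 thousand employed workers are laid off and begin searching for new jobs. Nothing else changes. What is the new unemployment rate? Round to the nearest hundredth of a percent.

Initially, labor force = 2,063.84 + 82.97 = 2,146.81 thousand, so u = 82.97/2,146.81 = 3.86%.
After the first change, employed and labor force both rise by 195.13; unemployed unchanged → E = 2,258.97, U = 82.97, labor force = 2,341.94 thousand.
After the second change, employed falls and unemployed rises by 82.99; labor force unchanged → E = 2,175.98, U = 165.96, labor force = 2,341.94 thousand.
New unemployment rate = 165.96 / 2,341.94 = 7.09%.

New unemployment rate ≈ 7.09%.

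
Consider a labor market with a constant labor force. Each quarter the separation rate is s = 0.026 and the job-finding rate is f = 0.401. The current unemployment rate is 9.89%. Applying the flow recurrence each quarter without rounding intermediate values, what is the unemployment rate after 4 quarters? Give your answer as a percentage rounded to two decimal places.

Unemployment rate after four quarters ≈ 6.50%.

With a fixed labor force, u_{t+1} = u_t + s·(1−u_t) − f·u_t = u_t·(1−s−f) + s.
Here 1−s−f = 0.573 and s = 0.026.
u_1 = 0.098900 × 0.573 + 0.026 = 0.082670.
u_2 = 0.082670 × 0.573 + 0.026 = 0.073370.
u_3 = 0.073370 × 0.573 + 0.026 = 0.068041.
u_4 = 0.068041 × 0.573 + 0.026 = 0.064987.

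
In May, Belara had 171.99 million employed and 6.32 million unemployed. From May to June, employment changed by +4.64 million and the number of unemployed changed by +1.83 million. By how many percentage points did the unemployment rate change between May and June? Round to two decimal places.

The unemployment rate changed by +0.87 percentage points.

May: labor force = 171.99 + 6.32 = 178.31; u = 6.32/178.31 = 3.54%.
June: labor force = 176.63 + 8.15 = 184.78; u = 8.15/184.78 = 4.41%.
Change = 4.41% − 3.54% = +0.87 pp.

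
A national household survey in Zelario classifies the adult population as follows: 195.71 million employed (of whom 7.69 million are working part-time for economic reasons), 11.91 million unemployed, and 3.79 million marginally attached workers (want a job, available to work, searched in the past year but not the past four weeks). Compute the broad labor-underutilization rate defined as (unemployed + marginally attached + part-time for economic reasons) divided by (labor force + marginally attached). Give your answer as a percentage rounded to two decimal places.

Broad underutilization rate ≈ 11.06%.

Labor force = 195.71 + 11.91 = 207.62 million.
Numerator = 11.91 + 3.79 + 7.69 = 23.39 million.
Denominator = 207.62 + 3.79 = 211.41 million.
Broad rate = 23.39 / 211.41 = 11.06%.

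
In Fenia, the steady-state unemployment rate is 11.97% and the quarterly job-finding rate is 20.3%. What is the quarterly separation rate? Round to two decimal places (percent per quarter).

From u* = s/(s+f): s = u·f/(1−u).
s = 0.1197 × 20.3 / (1 − 0.1197) = 2.4299 / 0.8803 ≈ 2.76% per quarter.

Separation rate ≈ 2.76% per quarter.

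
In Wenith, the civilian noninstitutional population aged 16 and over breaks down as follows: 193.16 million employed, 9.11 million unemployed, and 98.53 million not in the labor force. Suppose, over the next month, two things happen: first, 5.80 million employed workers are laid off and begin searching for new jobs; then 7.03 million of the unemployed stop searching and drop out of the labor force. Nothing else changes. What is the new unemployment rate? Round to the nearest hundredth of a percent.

New unemployment rate ≈ 4.04%.

Initially, labor force = 193.16 + 9.11 = 202.27 million, so u = 9.11/202.27 = 4.50%.
After the first change, employed falls and unemployed rises by 5.80; labor force unchanged → E = 187.36, U = 14.91, labor force = 202.27 million.
After the second change, unemployed and labor force both fall by 7.03 → E = 187.36, U = 7.88, labor force = 195.24 million.
New unemployment rate = 7.88 / 195.24 = 4.04%.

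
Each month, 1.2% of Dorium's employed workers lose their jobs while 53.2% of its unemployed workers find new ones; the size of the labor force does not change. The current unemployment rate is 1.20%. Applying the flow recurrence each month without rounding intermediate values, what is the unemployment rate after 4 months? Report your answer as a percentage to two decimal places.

With a fixed labor force, u_{t+1} = u_t + s·(1−u_t) − f·u_t = u_t·(1−s−f) + s.
Here 1−s−f = 0.456 and s = 0.012.
u_1 = 0.012000 × 0.456 + 0.012 = 0.017472.
u_2 = 0.017472 × 0.456 + 0.012 = 0.019967.
u_3 = 0.019967 × 0.456 + 0.012 = 0.021105.
u_4 = 0.021105 × 0.456 + 0.012 = 0.021624.

Unemployment rate after four months ≈ 2.16%.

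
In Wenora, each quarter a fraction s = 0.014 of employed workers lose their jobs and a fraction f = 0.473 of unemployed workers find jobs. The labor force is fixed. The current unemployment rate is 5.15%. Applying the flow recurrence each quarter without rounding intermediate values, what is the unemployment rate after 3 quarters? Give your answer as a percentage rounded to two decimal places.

Unemployment rate after three quarters ≈ 3.18%.

With a fixed labor force, u_{t+1} = u_t + s·(1−u_t) − f·u_t = u_t·(1−s−f) + s.
Here 1−s−f = 0.513 and s = 0.014.
u_1 = 0.051500 × 0.513 + 0.014 = 0.040419.
u_2 = 0.040419 × 0.513 + 0.014 = 0.034735.
u_3 = 0.034735 × 0.513 + 0.014 = 0.031819.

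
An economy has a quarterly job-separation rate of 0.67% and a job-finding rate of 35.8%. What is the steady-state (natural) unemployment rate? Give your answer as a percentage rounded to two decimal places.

At steady state the flows balance: s·E = f·U, so U/(E+U) = s/(s+f).
u* = 0.67 / (0.67 + 35.8) = 0.67 / 36.47 = 1.84%.

Steady-state unemployment rate ≈ 1.84%.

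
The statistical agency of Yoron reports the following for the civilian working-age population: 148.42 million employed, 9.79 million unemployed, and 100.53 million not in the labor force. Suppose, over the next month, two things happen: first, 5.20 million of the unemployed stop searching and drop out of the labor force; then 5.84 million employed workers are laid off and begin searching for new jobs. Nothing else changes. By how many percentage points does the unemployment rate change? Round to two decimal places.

Initially, labor force = 148.42 + 9.79 = 158.21 million, so u = 9.79/158.21 = 6.19%.
After the first change, unemployed and labor force both fall by 5.20 → E = 148.42, U = 4.59, labor force = 153.01 million.
After the second change, employed falls and unemployed rises by 5.84; labor force unchanged → E = 142.58, U = 10.43, labor force = 153.01 million.
New unemployment rate = 10.43 / 153.01 = 6.82%.
Change = 6.82% − 6.19% = +0.63 percentage points.

The unemployment rate changes by +0.63 percentage points.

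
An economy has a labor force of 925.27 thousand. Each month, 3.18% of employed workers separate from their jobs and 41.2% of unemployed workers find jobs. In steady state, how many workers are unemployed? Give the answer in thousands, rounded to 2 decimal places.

Steady-state unemployment rate u* = s/(s+f) = 3.18/(3.18+41.2) = 0.071654.
Unemployed = u* × labor force = 0.071654 × 925.27 ≈ 66.30 thousand.

About 66.30 thousand are unemployed in steady state.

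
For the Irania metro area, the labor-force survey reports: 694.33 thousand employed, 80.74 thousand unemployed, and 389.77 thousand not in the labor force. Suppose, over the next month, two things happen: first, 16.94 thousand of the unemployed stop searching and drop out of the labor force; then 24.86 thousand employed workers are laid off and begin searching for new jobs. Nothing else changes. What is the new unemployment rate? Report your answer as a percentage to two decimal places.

New unemployment rate ≈ 11.69%.

Initially, labor force = 694.33 + 80.74 = 775.07 thousand, so u = 80.74/775.07 = 10.42%.
After the first change, unemployed and labor force both fall by 16.94 → E = 694.33, U = 63.80, labor force = 758.13 thousand.
After the second change, employed falls and unemployed rises by 24.86; labor force unchanged → E = 669.47, U = 88.66, labor force = 758.13 thousand.
New unemployment rate = 88.66 / 758.13 = 11.69%.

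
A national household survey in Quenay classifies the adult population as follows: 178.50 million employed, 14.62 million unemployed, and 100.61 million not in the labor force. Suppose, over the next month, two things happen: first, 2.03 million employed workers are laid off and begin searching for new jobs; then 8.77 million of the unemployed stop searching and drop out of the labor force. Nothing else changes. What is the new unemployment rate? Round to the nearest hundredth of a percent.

Initially, labor force = 178.50 + 14.62 = 193.12 million, so u = 14.62/193.12 = 7.57%.
After the first change, employed falls and unemployed rises by 2.03; labor force unchanged → E = 176.47, U = 16.65, labor force = 193.12 million.
After the second change, unemployed and labor force both fall by 8.77 → E = 176.47, U = 7.88, labor force = 184.35 million.
New unemployment rate = 7.88 / 184.35 = 4.27%.

New unemployment rate ≈ 4.27%.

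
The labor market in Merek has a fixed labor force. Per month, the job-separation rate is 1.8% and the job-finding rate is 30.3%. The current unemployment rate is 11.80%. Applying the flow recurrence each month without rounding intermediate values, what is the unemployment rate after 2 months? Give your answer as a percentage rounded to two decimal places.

Unemployment rate after two months ≈ 8.46%.

With a fixed labor force, u_{t+1} = u_t + s·(1−u_t) − f·u_t = u_t·(1−s−f) + s.
Here 1−s−f = 0.679 and s = 0.018.
u_1 = 0.118000 × 0.679 + 0.018 = 0.098122.
u_2 = 0.098122 × 0.679 + 0.018 = 0.084625.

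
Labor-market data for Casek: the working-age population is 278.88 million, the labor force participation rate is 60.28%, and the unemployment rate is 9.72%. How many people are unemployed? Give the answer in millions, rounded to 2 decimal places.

Labor force = 0.6028 × 278.88 = 168.11 million.
Unemployed = 0.0972 × 168.11 ≈ 16.34 million.

About 16.34 million are unemployed.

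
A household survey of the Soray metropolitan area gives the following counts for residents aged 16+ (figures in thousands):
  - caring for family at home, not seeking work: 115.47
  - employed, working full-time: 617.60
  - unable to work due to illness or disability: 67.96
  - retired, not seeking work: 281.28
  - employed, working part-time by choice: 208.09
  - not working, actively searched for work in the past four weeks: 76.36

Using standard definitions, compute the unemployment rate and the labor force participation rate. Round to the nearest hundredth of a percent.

Employed = 617.60 + 208.09 = 825.69 thousand.
Unemployed = 76.36 thousand.
Labor force = 825.69 + 76.36 = 902.05 thousand.
Not in labor force = 115.47 + 67.96 + 281.28 = 464.71 thousand (those not working and not actively searching are outside the labor force).
Civilian working-age population = 902.05 + 464.71 = 1,366.76 thousand.
Unemployment rate = 76.36 / 902.05 = 8.47%.
Labor force participation rate = 902.05 / 1,366.76 = 66.00%.

Unemployment rate ≈ 8.47%; labor force participation rate ≈ 66.00%.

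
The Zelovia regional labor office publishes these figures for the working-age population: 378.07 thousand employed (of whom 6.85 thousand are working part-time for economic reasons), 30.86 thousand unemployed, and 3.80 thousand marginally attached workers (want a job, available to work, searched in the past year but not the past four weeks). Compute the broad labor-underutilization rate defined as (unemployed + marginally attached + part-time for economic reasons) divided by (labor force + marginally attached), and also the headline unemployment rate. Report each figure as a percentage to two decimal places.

Labor force = 378.07 + 30.86 = 408.93 thousand.
Numerator = 30.86 + 3.80 + 6.85 = 41.51 thousand.
Denominator = 408.93 + 3.80 = 412.73 thousand.
Broad rate = 41.51 / 412.73 = 10.06%.
Headline unemployment rate = 30.86 / 408.93 = 7.55%.

Broad underutilization rate ≈ 10.06%; headline unemployment rate ≈ 7.55%.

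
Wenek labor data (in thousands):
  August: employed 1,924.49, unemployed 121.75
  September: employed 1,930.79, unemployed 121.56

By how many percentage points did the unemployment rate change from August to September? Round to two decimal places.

August: labor force = 1,924.49 + 121.75 = 2,046.24; u = 121.75/2,046.24 = 5.95%.
September: labor force = 1,930.79 + 121.56 = 2,052.35; u = 121.56/2,052.35 = 5.92%.
Change = 5.92% − 5.95% = −0.03 pp.

The unemployment rate changed by −0.03 percentage points.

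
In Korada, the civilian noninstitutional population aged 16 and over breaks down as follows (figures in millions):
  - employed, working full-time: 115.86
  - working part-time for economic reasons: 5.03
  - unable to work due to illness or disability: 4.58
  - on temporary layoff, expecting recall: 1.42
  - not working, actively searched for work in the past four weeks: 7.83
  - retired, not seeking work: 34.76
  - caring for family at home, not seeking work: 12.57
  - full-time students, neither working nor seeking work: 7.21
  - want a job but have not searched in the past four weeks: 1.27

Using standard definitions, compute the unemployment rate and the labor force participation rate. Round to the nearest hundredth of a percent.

Unemployment rate ≈ 7.11%; labor force participation rate ≈ 68.30%.

Employed = 115.86 + 5.03 = 120.89 million (anyone who worked, including part-time for economic reasons, counts as employed).
Unemployed = 1.42 + 7.83 = 9.25 million (jobless and actively searching, or on temporary layoff).
Labor force = 120.89 + 9.25 = 130.14 million.
Not in labor force = 4.58 + 34.76 + 12.57 + 7.21 + 1.27 = 60.39 million (those not working and not actively searching are outside the labor force — including those who want a job but have given up searching).
Civilian working-age population = 130.14 + 60.39 = 190.53 million.
Unemployment rate = 9.25 / 130.14 = 7.11%.
Labor force participation rate = 130.14 / 190.53 = 68.30%.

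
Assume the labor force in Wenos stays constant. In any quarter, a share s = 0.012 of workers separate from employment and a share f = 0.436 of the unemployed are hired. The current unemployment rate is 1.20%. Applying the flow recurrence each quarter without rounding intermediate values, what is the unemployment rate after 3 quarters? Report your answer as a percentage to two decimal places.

With a fixed labor force, u_{t+1} = u_t + s·(1−u_t) − f·u_t = u_t·(1−s−f) + s.
Here 1−s−f = 0.552 and s = 0.012.
u_1 = 0.012000 × 0.552 + 0.012 = 0.018624.
u_2 = 0.018624 × 0.552 + 0.012 = 0.022280.
u_3 = 0.022280 × 0.552 + 0.012 = 0.024299.

Unemployment rate after three quarters ≈ 2.43%.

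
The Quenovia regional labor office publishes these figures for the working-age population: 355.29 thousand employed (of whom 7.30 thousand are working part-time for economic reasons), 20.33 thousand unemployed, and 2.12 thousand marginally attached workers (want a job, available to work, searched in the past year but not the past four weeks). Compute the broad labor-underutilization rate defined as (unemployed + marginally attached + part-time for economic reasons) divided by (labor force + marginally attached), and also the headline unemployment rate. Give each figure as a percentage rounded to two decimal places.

Broad underutilization rate ≈ 7.88%; headline unemployment rate ≈ 5.41%.

Labor force = 355.29 + 20.33 = 375.62 thousand.
Numerator = 20.33 + 2.12 + 7.30 = 29.75 thousand.
Denominator = 375.62 + 2.12 = 377.74 thousand.
Broad rate = 29.75 / 377.74 = 7.88%.
Headline unemployment rate = 20.33 / 375.62 = 5.41%.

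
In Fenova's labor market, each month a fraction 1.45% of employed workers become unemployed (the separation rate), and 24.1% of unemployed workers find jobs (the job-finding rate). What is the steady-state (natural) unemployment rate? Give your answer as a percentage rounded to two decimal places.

At steady state the flows balance: s·E = f·U, so U/(E+U) = s/(s+f).
u* = 1.45 / (1.45 + 24.1) = 1.45 / 25.55 = 5.68%.

Steady-state unemployment rate ≈ 5.68%.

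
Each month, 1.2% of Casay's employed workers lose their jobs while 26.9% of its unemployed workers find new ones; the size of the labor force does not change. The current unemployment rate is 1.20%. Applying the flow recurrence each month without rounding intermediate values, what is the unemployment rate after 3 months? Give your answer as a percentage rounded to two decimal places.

With a fixed labor force, u_{t+1} = u_t + s·(1−u_t) − f·u_t = u_t·(1−s−f) + s.
Here 1−s−f = 0.719 and s = 0.012.
u_1 = 0.012000 × 0.719 + 0.012 = 0.020628.
u_2 = 0.020628 × 0.719 + 0.012 = 0.026832.
u_3 = 0.026832 × 0.719 + 0.012 = 0.031292.

Unemployment rate after three months ≈ 3.13%.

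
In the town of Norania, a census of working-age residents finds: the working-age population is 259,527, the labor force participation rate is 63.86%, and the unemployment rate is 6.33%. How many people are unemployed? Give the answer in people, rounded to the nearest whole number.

Labor force = 0.6386 × 259,527 = 165,734.
Unemployed = 0.0633 × 165,734 ≈ 10,491.

About 10,491 are unemployed.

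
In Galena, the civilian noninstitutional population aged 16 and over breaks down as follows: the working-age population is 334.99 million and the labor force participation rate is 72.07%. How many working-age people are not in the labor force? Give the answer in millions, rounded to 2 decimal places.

About 93.56 million are not in the labor force.

Share not in the labor force = 1 − 0.7207 = 0.2793.
Not in labor force = 0.2793 × 334.99 ≈ 93.56 million.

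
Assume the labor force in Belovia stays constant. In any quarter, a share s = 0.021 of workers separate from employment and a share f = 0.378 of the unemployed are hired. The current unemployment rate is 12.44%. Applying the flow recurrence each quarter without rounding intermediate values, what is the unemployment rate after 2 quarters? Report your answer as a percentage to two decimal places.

Unemployment rate after two quarters ≈ 7.86%.

With a fixed labor force, u_{t+1} = u_t + s·(1−u_t) − f·u_t = u_t·(1−s−f) + s.
Here 1−s−f = 0.601 and s = 0.021.
u_1 = 0.124400 × 0.601 + 0.021 = 0.095764.
u_2 = 0.095764 × 0.601 + 0.021 = 0.078554.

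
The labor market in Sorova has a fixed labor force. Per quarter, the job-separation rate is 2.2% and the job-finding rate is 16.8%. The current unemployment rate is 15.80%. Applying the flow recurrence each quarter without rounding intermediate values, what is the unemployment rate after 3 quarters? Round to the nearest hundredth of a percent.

Unemployment rate after three quarters ≈ 13.82%.

With a fixed labor force, u_{t+1} = u_t + s·(1−u_t) − f·u_t = u_t·(1−s−f) + s.
Here 1−s−f = 0.810 and s = 0.022.
u_1 = 0.158000 × 0.810 + 0.022 = 0.149980.
u_2 = 0.149980 × 0.810 + 0.022 = 0.143484.
u_3 = 0.143484 × 0.810 + 0.022 = 0.138222.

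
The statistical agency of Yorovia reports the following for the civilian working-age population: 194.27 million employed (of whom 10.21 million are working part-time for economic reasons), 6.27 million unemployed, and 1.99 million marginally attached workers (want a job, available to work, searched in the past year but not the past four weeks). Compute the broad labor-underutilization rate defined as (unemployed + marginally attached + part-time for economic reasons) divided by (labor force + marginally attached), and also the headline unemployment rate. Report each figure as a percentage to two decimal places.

Broad underutilization rate ≈ 9.12%; headline unemployment rate ≈ 3.13%.

Labor force = 194.27 + 6.27 = 200.54 million.
Numerator = 6.27 + 1.99 + 10.21 = 18.47 million.
Denominator = 200.54 + 1.99 = 202.53 million.
Broad rate = 18.47 / 202.53 = 9.12%.
Headline unemployment rate = 6.27 / 200.54 = 3.13%.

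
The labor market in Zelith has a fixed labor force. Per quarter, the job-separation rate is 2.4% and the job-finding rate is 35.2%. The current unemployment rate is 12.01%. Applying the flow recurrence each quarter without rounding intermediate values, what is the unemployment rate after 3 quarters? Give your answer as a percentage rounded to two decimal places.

Unemployment rate after three quarters ≈ 7.75%.

With a fixed labor force, u_{t+1} = u_t + s·(1−u_t) − f·u_t = u_t·(1−s−f) + s.
Here 1−s−f = 0.624 and s = 0.024.
u_1 = 0.120100 × 0.624 + 0.024 = 0.098942.
u_2 = 0.098942 × 0.624 + 0.024 = 0.085740.
u_3 = 0.085740 × 0.624 + 0.024 = 0.077502.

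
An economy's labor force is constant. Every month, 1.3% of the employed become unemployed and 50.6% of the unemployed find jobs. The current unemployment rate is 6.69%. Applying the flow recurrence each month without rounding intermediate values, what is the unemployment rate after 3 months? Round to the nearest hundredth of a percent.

Unemployment rate after three months ≈ 2.97%.

With a fixed labor force, u_{t+1} = u_t + s·(1−u_t) − f·u_t = u_t·(1−s−f) + s.
Here 1−s−f = 0.481 and s = 0.013.
u_1 = 0.066900 × 0.481 + 0.013 = 0.045179.
u_2 = 0.045179 × 0.481 + 0.013 = 0.034731.
u_3 = 0.034731 × 0.481 + 0.013 = 0.029706.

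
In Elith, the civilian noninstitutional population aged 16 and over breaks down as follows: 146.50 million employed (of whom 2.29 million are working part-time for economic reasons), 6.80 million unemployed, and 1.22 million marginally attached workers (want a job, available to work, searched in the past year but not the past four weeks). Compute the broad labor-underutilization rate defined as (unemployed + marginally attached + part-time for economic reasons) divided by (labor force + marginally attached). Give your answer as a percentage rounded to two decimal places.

Labor force = 146.50 + 6.80 = 153.30 million.
Numerator = 6.80 + 1.22 + 2.29 = 10.31 million.
Denominator = 153.30 + 1.22 = 154.52 million.
Broad rate = 10.31 / 154.52 = 6.67%.

Broad underutilization rate ≈ 6.67%.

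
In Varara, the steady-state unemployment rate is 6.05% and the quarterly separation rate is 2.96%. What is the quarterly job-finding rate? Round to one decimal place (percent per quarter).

Job-finding rate ≈ 46.0% per quarter.

From u* = s/(s+f): f = s·(1−u)/u.
f = 2.96 × (1 − 0.0605) / 0.0605 = 2.7809 / 0.0605 ≈ 46.0% per quarter.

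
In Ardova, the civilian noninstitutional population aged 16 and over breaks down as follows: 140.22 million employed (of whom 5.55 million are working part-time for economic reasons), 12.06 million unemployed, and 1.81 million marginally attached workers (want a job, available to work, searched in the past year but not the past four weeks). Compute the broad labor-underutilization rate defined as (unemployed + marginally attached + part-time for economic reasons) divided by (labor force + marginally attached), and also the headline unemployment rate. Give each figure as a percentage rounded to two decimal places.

Labor force = 140.22 + 12.06 = 152.28 million.
Numerator = 12.06 + 1.81 + 5.55 = 19.42 million.
Denominator = 152.28 + 1.81 = 154.09 million.
Broad rate = 19.42 / 154.09 = 12.60%.
Headline unemployment rate = 12.06 / 152.28 = 7.92%.

Broad underutilization rate ≈ 12.60%; headline unemployment rate ≈ 7.92%.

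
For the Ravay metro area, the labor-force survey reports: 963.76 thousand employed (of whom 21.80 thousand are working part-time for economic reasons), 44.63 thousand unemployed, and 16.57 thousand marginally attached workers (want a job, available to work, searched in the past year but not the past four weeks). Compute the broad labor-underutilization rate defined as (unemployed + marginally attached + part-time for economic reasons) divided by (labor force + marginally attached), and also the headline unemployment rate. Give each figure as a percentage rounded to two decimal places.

Labor force = 963.76 + 44.63 = 1,008.39 thousand.
Numerator = 44.63 + 16.57 + 21.80 = 83.00 thousand.
Denominator = 1,008.39 + 16.57 = 1,024.96 thousand.
Broad rate = 83.00 / 1,024.96 = 8.10%.
Headline unemployment rate = 44.63 / 1,008.39 = 4.43%.

Broad underutilization rate ≈ 8.10%; headline unemployment rate ≈ 4.43%.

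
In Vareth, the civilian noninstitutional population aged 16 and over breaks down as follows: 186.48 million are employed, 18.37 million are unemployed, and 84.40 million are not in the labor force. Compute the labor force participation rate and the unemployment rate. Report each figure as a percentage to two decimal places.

Labor force participation rate ≈ 70.82%; unemployment rate ≈ 8.97%.

Labor force = employed + unemployed = 186.48 + 18.37 = 204.85 million.
Working-age population = 204.85 + 84.40 = 289.25 million.
Unemployment rate = 18.37 / 204.85 = 8.97%.
Labor force participation rate = 204.85 / 289.25 = 70.82%.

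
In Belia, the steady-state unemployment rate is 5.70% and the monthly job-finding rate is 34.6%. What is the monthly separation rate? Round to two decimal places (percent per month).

From u* = s/(s+f): s = u·f/(1−u).
s = 0.0570 × 34.6 / (1 − 0.0570) = 1.9722 / 0.9430 ≈ 2.09% per month.

Separation rate ≈ 2.09% per month.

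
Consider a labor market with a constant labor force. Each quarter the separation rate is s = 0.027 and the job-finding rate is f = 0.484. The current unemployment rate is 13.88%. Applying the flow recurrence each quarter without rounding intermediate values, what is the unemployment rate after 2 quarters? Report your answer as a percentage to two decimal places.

With a fixed labor force, u_{t+1} = u_t + s·(1−u_t) − f·u_t = u_t·(1−s−f) + s.
Here 1−s−f = 0.489 and s = 0.027.
u_1 = 0.138800 × 0.489 + 0.027 = 0.094873.
u_2 = 0.094873 × 0.489 + 0.027 = 0.073393.

Unemployment rate after two quarters ≈ 7.34%.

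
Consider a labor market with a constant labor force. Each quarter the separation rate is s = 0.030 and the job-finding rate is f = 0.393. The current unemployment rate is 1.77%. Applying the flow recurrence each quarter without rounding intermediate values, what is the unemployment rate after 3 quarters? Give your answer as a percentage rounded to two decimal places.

Unemployment rate after three quarters ≈ 6.07%.

With a fixed labor force, u_{t+1} = u_t + s·(1−u_t) − f·u_t = u_t·(1−s−f) + s.
Here 1−s−f = 0.577 and s = 0.030.
u_1 = 0.017700 × 0.577 + 0.030 = 0.040213.
u_2 = 0.040213 × 0.577 + 0.030 = 0.053203.
u_3 = 0.053203 × 0.577 + 0.030 = 0.060698.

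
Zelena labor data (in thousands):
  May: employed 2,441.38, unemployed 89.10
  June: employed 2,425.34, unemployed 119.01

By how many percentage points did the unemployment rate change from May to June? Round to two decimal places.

May: labor force = 2,441.38 + 89.10 = 2,530.48; u = 89.10/2,530.48 = 3.52%.
June: labor force = 2,425.34 + 119.01 = 2,544.35; u = 119.01/2,544.35 = 4.68%.
Change = 4.68% − 3.52% = +1.16 pp.

The unemployment rate changed by +1.16 percentage points.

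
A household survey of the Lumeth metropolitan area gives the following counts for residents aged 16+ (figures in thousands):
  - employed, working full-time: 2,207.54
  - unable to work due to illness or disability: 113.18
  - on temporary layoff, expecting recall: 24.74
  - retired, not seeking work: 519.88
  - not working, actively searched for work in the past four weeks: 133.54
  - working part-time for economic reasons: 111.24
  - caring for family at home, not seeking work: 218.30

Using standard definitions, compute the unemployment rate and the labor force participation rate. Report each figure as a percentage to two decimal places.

Employed = 2,207.54 + 111.24 = 2,318.78 thousand (anyone who worked, including part-time for economic reasons, counts as employed).
Unemployed = 24.74 + 133.54 = 158.28 thousand (jobless and actively searching, or on temporary layoff).
Labor force = 2,318.78 + 158.28 = 2,477.06 thousand.
Not in labor force = 113.18 + 519.88 + 218.30 = 851.36 thousand (those not working and not actively searching are outside the labor force).
Civilian working-age population = 2,477.06 + 851.36 = 3,328.42 thousand.
Unemployment rate = 158.28 / 2,477.06 = 6.39%.
Labor force participation rate = 2,477.06 / 3,328.42 = 74.42%.

Unemployment rate ≈ 6.39%; labor force participation rate ≈ 74.42%.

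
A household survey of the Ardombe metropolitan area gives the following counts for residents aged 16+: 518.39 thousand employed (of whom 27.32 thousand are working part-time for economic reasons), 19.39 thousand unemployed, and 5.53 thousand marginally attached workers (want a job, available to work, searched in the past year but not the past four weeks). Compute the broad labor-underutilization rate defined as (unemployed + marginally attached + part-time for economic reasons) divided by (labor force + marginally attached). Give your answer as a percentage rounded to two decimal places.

Labor force = 518.39 + 19.39 = 537.78 thousand.
Numerator = 19.39 + 5.53 + 27.32 = 52.24 thousand.
Denominator = 537.78 + 5.53 = 543.31 thousand.
Broad rate = 52.24 / 543.31 = 9.62%.

Broad underutilization rate ≈ 9.62%.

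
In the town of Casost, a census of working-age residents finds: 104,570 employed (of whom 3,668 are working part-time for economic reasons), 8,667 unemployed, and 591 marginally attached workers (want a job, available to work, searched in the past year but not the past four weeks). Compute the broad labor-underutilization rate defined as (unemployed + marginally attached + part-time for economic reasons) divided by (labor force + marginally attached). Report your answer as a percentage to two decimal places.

Labor force = 104,570 + 8,667 = 113,237.
Numerator = 8,667 + 591 + 3,668 = 12,926.
Denominator = 113,237 + 591 = 113,828.
Broad rate = 12,926 / 113,828 = 11.36%.

Broad underutilization rate ≈ 11.36%.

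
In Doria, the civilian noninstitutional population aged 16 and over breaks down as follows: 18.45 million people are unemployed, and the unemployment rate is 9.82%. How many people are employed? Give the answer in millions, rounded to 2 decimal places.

Labor force = U / u = 18.45 / 0.0982 ≈ 187.88 million.
Employed = labor force − unemployed = 187.88 − 18.45 = 169.43 million.

About 169.43 million are employed.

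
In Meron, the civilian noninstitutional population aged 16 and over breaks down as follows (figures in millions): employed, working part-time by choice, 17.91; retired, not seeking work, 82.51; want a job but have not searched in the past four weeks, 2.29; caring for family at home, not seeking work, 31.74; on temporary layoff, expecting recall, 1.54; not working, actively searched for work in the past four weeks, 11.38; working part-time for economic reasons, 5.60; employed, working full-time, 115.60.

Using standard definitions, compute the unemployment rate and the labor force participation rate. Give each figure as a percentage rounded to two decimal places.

Unemployment rate ≈ 8.50%; labor force participation rate ≈ 56.61%.

Employed = 17.91 + 5.60 + 115.60 = 139.11 million (anyone who worked, including part-time for economic reasons, counts as employed).
Unemployed = 1.54 + 11.38 = 12.92 million (jobless and actively searching, or on temporary layoff).
Labor force = 139.11 + 12.92 = 152.03 million.
Not in labor force = 82.51 + 2.29 + 31.74 = 116.54 million (those not working and not actively searching are outside the labor force — including those who want a job but have given up searching).
Civilian working-age population = 152.03 + 116.54 = 268.57 million.
Unemployment rate = 12.92 / 152.03 = 8.50%.
Labor force participation rate = 152.03 / 268.57 = 56.61%.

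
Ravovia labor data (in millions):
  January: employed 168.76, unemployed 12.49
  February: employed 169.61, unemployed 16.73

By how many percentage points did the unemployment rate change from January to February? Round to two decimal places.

The unemployment rate changed by +2.09 percentage points.

January: labor force = 168.76 + 12.49 = 181.25; u = 12.49/181.25 = 6.89%.
February: labor force = 169.61 + 16.73 = 186.34; u = 16.73/186.34 = 8.98%.
Change = 8.98% − 6.89% = +2.09 pp.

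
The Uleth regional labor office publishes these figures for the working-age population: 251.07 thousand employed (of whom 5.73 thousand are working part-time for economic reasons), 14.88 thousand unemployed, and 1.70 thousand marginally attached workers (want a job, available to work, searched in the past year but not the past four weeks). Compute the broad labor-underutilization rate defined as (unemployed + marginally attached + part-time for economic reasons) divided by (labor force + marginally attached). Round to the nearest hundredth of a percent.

Labor force = 251.07 + 14.88 = 265.95 thousand.
Numerator = 14.88 + 1.70 + 5.73 = 22.31 thousand.
Denominator = 265.95 + 1.70 = 267.65 thousand.
Broad rate = 22.31 / 267.65 = 8.34%.

Broad underutilization rate ≈ 8.34%.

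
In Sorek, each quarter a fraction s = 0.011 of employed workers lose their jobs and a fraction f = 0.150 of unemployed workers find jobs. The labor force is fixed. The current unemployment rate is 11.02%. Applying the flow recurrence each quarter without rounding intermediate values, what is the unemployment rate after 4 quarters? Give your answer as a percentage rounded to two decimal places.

Unemployment rate after four quarters ≈ 8.91%.

With a fixed labor force, u_{t+1} = u_t + s·(1−u_t) − f·u_t = u_t·(1−s−f) + s.
Here 1−s−f = 0.839 and s = 0.011.
u_1 = 0.110200 × 0.839 + 0.011 = 0.103458.
u_2 = 0.103458 × 0.839 + 0.011 = 0.097801.
u_3 = 0.097801 × 0.839 + 0.011 = 0.093055.
u_4 = 0.093055 × 0.839 + 0.011 = 0.089073.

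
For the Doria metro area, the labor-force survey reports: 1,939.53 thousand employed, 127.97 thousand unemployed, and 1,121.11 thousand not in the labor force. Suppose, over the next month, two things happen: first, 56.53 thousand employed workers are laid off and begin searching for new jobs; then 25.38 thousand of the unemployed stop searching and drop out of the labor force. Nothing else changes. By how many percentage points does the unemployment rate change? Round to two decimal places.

The unemployment rate changes by +1.60 percentage points.

Initially, labor force = 1,939.53 + 127.97 = 2,067.50 thousand, so u = 127.97/2,067.50 = 6.19%.
After the first change, employed falls and unemployed rises by 56.53; labor force unchanged → E = 1,883.00, U = 184.50, labor force = 2,067.50 thousand.
After the second change, unemployed and labor force both fall by 25.38 → E = 1,883.00, U = 159.12, labor force = 2,042.12 thousand.
New unemployment rate = 159.12 / 2,042.12 = 7.79%.
Change = 7.79% − 6.19% = +1.60 percentage points.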